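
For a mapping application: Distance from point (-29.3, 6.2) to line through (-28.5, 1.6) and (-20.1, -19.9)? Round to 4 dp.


|cross product| = 21.44
|line direction| = sqrt(532.81) = 23.0827
Distance = 21.44/sqrt(532.81) = 0.9288

0.9288


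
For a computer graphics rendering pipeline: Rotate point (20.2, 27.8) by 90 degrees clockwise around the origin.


90° CW: (x,y) -> (y, -x)
(20.2,27.8) -> (27.8, -20.2)

(27.8, -20.2)


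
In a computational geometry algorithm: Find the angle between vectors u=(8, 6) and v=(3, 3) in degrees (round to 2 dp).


u.v = 42, |u| = sqrt(100) = 10, |v| = sqrt(18) = 4.2426
cos(theta) = u.v/(|u||v|) = 42/sqrt(1800) = 0.989949
theta = acos(0.989949) = 8.13 degrees

8.13 degrees


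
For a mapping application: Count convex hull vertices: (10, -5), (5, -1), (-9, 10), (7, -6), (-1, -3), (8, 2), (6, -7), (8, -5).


Convex hull vertices (CCW): (-9, 10), (-1, -3), (6, -7), (10, -5), (8, 2)
Count = 5

5


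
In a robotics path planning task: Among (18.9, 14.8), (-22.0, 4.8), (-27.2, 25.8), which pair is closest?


d(P0,P1) = 42.1048, d(P0,P2) = 47.3942, d(P1,P2) = 21.6342
Closest: P1 and P2

Closest pair: (-22.0, 4.8) and (-27.2, 25.8), distance = 21.6342


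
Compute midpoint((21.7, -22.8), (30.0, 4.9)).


M = ((21.7+30)/2, ((-22.8)+4.9)/2)
= (25.85, -8.95)

(25.85, -8.95)


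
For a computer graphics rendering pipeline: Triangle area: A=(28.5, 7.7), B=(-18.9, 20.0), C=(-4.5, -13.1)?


Area = |x_A(y_B-y_C) + x_B(y_C-y_A) + x_C(y_A-y_B)|/2
= |943.35 + 393.12 + 55.35|/2
= 1391.82/2 = 695.91

695.91


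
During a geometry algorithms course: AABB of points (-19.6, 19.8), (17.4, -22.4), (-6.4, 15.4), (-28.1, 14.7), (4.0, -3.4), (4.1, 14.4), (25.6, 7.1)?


x range: [-28.1, 25.6]
y range: [-22.4, 19.8]
Bounding box: (-28.1,-22.4) to (25.6,19.8)

(-28.1,-22.4) to (25.6,19.8)


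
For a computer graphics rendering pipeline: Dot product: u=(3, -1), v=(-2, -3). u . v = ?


u . v = u_x*v_x + u_y*v_y = 3*(-2) + (-1)*(-3)
= (-6) + 3 = -3

-3


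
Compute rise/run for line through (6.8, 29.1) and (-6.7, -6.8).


slope = (y2-y1)/(x2-x1) = ((-6.8)-29.1)/((-6.7)-6.8) = (-35.9)/(-13.5) = 2.6593

2.6593


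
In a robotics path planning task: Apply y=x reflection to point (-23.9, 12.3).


Reflection over y=x: (x,y) -> (y,x)
(-23.9, 12.3) -> (12.3, -23.9)

(12.3, -23.9)


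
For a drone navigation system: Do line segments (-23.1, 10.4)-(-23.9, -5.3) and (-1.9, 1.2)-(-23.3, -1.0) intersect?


Cross products: d1=-243.52, d2=90.7, d3=340.2, d4=5.98
d1*d2 < 0 and d3*d4 < 0? no

No, they don't intersect


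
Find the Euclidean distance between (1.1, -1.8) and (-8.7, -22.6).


dx=-9.8, dy=-20.8
d^2 = (-9.8)^2 + (-20.8)^2 = 528.68
d = sqrt(528.68) = 22.993

22.993


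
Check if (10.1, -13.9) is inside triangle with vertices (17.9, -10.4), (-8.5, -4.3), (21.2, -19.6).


Cross products: AB x AP = 139.98, BC x BP = -0.54, CA x CP = 83.31
All same sign? no

No, outside


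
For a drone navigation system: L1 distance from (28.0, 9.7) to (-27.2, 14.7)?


|28-(-27.2)| + |9.7-14.7| = 55.2 + 5 = 60.2

60.2


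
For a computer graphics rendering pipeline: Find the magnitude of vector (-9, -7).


|u| = sqrt((-9)^2 + (-7)^2) = sqrt(130) = 11.4018

11.4018


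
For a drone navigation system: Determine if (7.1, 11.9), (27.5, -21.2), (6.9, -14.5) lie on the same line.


Cross product: (27.5-7.1)*((-14.5)-11.9) - ((-21.2)-11.9)*(6.9-7.1)
= -545.18

No, not collinear


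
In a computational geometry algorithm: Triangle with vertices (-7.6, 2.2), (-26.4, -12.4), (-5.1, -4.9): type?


Side lengths squared: AB^2=566.6, BC^2=509.94, CA^2=56.66
Sorted: [56.66, 509.94, 566.6]
By sides: Scalene, By angles: Right

Scalene, Right


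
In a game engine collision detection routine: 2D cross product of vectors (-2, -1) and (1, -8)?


u x v = u_x*v_y - u_y*v_x = (-2)*(-8) - (-1)*1
= 16 - (-1) = 17

17


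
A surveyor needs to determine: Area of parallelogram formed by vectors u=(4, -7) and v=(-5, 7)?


|u x v| = |4*7 - (-7)*(-5)|
= |28 - 35| = 7

7


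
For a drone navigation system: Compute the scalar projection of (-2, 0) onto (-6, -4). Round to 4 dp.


u.v = 12, |v| = sqrt(52) = 7.2111
Scalar projection = u.v / |v| = 12 / sqrt(52) = 1.6641

1.6641


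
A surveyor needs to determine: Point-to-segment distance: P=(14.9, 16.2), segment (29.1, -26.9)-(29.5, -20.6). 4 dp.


Project P onto AB: t = 1 (clamped to [0,1])
Closest point on segment: (29.5, -20.6)
Distance: 39.5904

39.5904


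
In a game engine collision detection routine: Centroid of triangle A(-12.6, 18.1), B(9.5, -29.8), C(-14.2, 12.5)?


Centroid = ((x_A+x_B+x_C)/3, (y_A+y_B+y_C)/3)
= (((-12.6)+9.5+(-14.2))/3, (18.1+(-29.8)+12.5)/3)
= (-5.7667, 0.2667)

(-5.7667, 0.2667)


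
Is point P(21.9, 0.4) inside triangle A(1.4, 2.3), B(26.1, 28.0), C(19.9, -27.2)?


Cross products: AB x AP = -573.78, BC x BP = -60.72, CA x CP = -569.6
All same sign? yes

Yes, inside


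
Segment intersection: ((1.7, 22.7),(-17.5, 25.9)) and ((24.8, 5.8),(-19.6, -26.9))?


Cross products: d1=-1505.73, d2=-2275.65, d3=250.56, d4=1020.48
d1*d2 < 0 and d3*d4 < 0? no

No, they don't intersect


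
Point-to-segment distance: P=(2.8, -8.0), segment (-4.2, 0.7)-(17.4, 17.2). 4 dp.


Project P onto AB: t = 0.0104 (clamped to [0,1])
Closest point on segment: (-3.9763, 0.8708)
Distance: 11.1629

11.1629


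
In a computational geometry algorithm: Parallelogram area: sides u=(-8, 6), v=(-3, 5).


|u x v| = |(-8)*5 - 6*(-3)|
= |(-40) - (-18)| = 22

22


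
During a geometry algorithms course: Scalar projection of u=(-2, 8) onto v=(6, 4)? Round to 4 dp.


u.v = 20, |v| = sqrt(52) = 7.2111
Scalar projection = u.v / |v| = 20 / sqrt(52) = 2.7735

2.7735


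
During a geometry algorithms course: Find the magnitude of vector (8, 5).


|u| = sqrt(8^2 + 5^2) = sqrt(89) = 9.434

9.434


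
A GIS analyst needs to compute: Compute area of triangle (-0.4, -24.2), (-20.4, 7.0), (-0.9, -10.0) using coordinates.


Area = |x_A(y_B-y_C) + x_B(y_C-y_A) + x_C(y_A-y_B)|/2
= |(-6.8) + (-289.68) + 28.08|/2
= 268.4/2 = 134.2

134.2


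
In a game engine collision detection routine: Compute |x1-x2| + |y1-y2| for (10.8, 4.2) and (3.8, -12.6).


|10.8-3.8| + |4.2-(-12.6)| = 7 + 16.8 = 23.8

23.8


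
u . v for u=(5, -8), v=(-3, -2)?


u . v = u_x*v_x + u_y*v_y = 5*(-3) + (-8)*(-2)
= (-15) + 16 = 1

1


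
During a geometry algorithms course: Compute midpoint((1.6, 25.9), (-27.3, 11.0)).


M = ((1.6+(-27.3))/2, (25.9+11)/2)
= (-12.85, 18.45)

(-12.85, 18.45)


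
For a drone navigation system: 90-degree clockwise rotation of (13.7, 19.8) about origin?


90° CW: (x,y) -> (y, -x)
(13.7,19.8) -> (19.8, -13.7)

(19.8, -13.7)


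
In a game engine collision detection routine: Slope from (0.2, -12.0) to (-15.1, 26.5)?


slope = (y2-y1)/(x2-x1) = (26.5-(-12))/((-15.1)-0.2) = 38.5/(-15.3) = -2.5163

-2.5163


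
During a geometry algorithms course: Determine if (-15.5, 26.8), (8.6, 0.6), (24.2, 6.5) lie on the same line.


Cross product: (8.6-(-15.5))*(6.5-26.8) - (0.6-26.8)*(24.2-(-15.5))
= 550.91

No, not collinear


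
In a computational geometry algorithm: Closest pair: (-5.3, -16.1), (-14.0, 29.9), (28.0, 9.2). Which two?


d(P0,P1) = 46.8155, d(P0,P2) = 41.8208, d(P1,P2) = 46.824
Closest: P0 and P2

Closest pair: (-5.3, -16.1) and (28.0, 9.2), distance = 41.8208


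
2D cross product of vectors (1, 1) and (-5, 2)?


u x v = u_x*v_y - u_y*v_x = 1*2 - 1*(-5)
= 2 - (-5) = 7

7


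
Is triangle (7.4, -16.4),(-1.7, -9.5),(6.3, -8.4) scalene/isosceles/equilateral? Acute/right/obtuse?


Side lengths squared: AB^2=130.42, BC^2=65.21, CA^2=65.21
Sorted: [65.21, 65.21, 130.42]
By sides: Isosceles, By angles: Right

Isosceles, Right


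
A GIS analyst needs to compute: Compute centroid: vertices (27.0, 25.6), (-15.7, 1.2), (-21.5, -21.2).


Centroid = ((x_A+x_B+x_C)/3, (y_A+y_B+y_C)/3)
= ((27+(-15.7)+(-21.5))/3, (25.6+1.2+(-21.2))/3)
= (-3.4, 1.8667)

(-3.4, 1.8667)


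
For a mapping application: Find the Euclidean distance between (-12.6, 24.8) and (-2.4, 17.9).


dx=10.2, dy=-6.9
d^2 = 10.2^2 + (-6.9)^2 = 151.65
d = sqrt(151.65) = 12.3146

12.3146


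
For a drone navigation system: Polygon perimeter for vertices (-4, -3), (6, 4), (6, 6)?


Sides: (-4, -3)->(6, 4): sqrt(149) = 12.206556, (6, 4)->(6, 6): sqrt(4) = 2, (6, 6)->(-4, -3): sqrt(181) = 13.453624
Sum = 27.66018
Perimeter = 27.6602

27.6602


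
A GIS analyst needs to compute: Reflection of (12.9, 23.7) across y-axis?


Reflection over y-axis: (x,y) -> (-x,y)
(12.9, 23.7) -> (-12.9, 23.7)

(-12.9, 23.7)


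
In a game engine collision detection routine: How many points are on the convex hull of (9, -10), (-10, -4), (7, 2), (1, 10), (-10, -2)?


Convex hull vertices (CCW): (-10, -4), (9, -10), (7, 2), (1, 10), (-10, -2)
Count = 5

5


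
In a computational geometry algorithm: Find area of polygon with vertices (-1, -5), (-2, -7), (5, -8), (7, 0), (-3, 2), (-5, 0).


Shoelace sum: ((-1)*(-7) - (-2)*(-5)) + ((-2)*(-8) - 5*(-7)) + (5*0 - 7*(-8)) + (7*2 - (-3)*0) + ((-3)*0 - (-5)*2) + ((-5)*(-5) - (-1)*0)
= 153
Area = |153|/2 = 76.5

76.5


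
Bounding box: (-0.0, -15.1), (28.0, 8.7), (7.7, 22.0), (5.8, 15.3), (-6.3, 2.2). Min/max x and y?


x range: [-6.3, 28]
y range: [-15.1, 22]
Bounding box: (-6.3,-15.1) to (28,22)

(-6.3,-15.1) to (28,22)


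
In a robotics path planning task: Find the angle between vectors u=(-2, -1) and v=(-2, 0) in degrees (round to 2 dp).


u.v = 4, |u| = sqrt(5) = 2.2361, |v| = sqrt(4) = 2
cos(theta) = u.v/(|u||v|) = 4/sqrt(20) = 0.894427
theta = acos(0.894427) = 26.57 degrees

26.57 degrees


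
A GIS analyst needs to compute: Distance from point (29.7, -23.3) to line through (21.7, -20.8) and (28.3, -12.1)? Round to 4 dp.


|cross product| = 86.1
|line direction| = sqrt(119.25) = 10.9202
Distance = 86.1/sqrt(119.25) = 7.8845

7.8845


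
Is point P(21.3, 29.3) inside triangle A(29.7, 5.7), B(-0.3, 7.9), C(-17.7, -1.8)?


Cross products: AB x AP = -689.52, BC x BP = -162.84, CA x CP = 1181.64
All same sign? no

No, outside


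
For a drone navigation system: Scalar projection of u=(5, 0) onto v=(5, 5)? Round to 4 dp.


u.v = 25, |v| = sqrt(50) = 7.0711
Scalar projection = u.v / |v| = 25 / sqrt(50) = 3.5355

3.5355


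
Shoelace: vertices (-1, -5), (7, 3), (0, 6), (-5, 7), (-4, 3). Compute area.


Shoelace sum: ((-1)*3 - 7*(-5)) + (7*6 - 0*3) + (0*7 - (-5)*6) + ((-5)*3 - (-4)*7) + ((-4)*(-5) - (-1)*3)
= 140
Area = |140|/2 = 70

70


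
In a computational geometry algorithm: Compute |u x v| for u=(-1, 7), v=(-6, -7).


|u x v| = |(-1)*(-7) - 7*(-6)|
= |7 - (-42)| = 49

49


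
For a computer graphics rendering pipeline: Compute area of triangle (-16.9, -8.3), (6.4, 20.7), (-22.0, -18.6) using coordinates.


Area = |x_A(y_B-y_C) + x_B(y_C-y_A) + x_C(y_A-y_B)|/2
= |(-664.17) + (-65.92) + 638|/2
= 92.09/2 = 46.045

46.045


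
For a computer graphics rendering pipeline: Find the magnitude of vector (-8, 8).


|u| = sqrt((-8)^2 + 8^2) = sqrt(128) = 11.3137

11.3137


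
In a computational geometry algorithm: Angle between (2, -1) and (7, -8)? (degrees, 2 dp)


u.v = 22, |u| = sqrt(5) = 2.2361, |v| = sqrt(113) = 10.6301
cos(theta) = u.v/(|u||v|) = 22/sqrt(565) = 0.925547
theta = acos(0.925547) = 22.25 degrees

22.25 degrees


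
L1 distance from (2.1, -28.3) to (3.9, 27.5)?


|2.1-3.9| + |(-28.3)-27.5| = 1.8 + 55.8 = 57.6

57.6


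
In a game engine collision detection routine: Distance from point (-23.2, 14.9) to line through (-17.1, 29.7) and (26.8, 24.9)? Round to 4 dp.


|cross product| = 679
|line direction| = sqrt(1950.25) = 44.1616
Distance = 679/sqrt(1950.25) = 15.3753

15.3753


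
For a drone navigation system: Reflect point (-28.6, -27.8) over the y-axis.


Reflection over y-axis: (x,y) -> (-x,y)
(-28.6, -27.8) -> (28.6, -27.8)

(28.6, -27.8)


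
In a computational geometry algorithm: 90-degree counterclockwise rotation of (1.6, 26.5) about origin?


90° CCW: (x,y) -> (-y, x)
(1.6,26.5) -> (-26.5, 1.6)

(-26.5, 1.6)


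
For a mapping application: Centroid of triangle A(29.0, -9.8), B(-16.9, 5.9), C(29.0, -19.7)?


Centroid = ((x_A+x_B+x_C)/3, (y_A+y_B+y_C)/3)
= ((29+(-16.9)+29)/3, ((-9.8)+5.9+(-19.7))/3)
= (13.7, -7.8667)

(13.7, -7.8667)


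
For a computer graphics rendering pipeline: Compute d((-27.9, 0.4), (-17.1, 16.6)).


dx=10.8, dy=16.2
d^2 = 10.8^2 + 16.2^2 = 379.08
d = sqrt(379.08) = 19.47

19.47


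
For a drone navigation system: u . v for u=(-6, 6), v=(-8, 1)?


u . v = u_x*v_x + u_y*v_y = (-6)*(-8) + 6*1
= 48 + 6 = 54

54


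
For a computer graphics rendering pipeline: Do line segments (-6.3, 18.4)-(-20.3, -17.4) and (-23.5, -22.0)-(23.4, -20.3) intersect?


Cross products: d1=1865.52, d2=210.3, d3=-50.16, d4=1605.06
d1*d2 < 0 and d3*d4 < 0? no

No, they don't intersect


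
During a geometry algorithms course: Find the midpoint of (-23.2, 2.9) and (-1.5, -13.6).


M = (((-23.2)+(-1.5))/2, (2.9+(-13.6))/2)
= (-12.35, -5.35)

(-12.35, -5.35)


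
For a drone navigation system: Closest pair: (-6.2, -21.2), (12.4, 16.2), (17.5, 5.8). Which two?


d(P0,P1) = 41.7698, d(P0,P2) = 35.9262, d(P1,P2) = 11.5832
Closest: P1 and P2

Closest pair: (12.4, 16.2) and (17.5, 5.8), distance = 11.5832


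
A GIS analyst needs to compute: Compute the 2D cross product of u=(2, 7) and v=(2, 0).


u x v = u_x*v_y - u_y*v_x = 2*0 - 7*2
= 0 - 14 = -14

-14


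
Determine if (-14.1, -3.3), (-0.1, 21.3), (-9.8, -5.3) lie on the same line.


Cross product: ((-0.1)-(-14.1))*((-5.3)-(-3.3)) - (21.3-(-3.3))*((-9.8)-(-14.1))
= -133.78

No, not collinear


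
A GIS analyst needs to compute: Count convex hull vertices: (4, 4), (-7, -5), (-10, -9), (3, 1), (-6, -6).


Convex hull vertices (CCW): (-10, -9), (-6, -6), (3, 1), (4, 4), (-7, -5)
Count = 5

5


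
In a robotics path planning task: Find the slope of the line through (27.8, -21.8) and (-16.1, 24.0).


slope = (y2-y1)/(x2-x1) = (24-(-21.8))/((-16.1)-27.8) = 45.8/(-43.9) = -1.0433

-1.0433


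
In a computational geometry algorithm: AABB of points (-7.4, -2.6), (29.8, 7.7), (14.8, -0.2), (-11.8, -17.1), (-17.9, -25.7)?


x range: [-17.9, 29.8]
y range: [-25.7, 7.7]
Bounding box: (-17.9,-25.7) to (29.8,7.7)

(-17.9,-25.7) to (29.8,7.7)


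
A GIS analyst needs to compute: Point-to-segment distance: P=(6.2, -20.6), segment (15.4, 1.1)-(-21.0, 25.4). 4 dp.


Project P onto AB: t = 0 (clamped to [0,1])
Closest point on segment: (15.4, 1.1)
Distance: 23.5697

23.5697


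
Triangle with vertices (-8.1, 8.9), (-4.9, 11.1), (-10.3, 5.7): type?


Side lengths squared: AB^2=15.08, BC^2=58.32, CA^2=15.08
Sorted: [15.08, 15.08, 58.32]
By sides: Isosceles, By angles: Obtuse

Isosceles, Obtuse


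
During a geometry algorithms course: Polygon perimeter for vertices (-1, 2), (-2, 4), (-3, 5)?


Sides: (-1, 2)->(-2, 4): sqrt(5) = 2.236068, (-2, 4)->(-3, 5): sqrt(2) = 1.414214, (-3, 5)->(-1, 2): sqrt(13) = 3.605551
Sum = 7.255833
Perimeter = 7.2558

7.2558


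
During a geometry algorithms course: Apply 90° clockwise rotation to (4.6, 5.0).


90° CW: (x,y) -> (y, -x)
(4.6,5) -> (5, -4.6)

(5, -4.6)


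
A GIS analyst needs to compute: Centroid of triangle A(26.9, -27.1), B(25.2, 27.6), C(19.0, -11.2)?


Centroid = ((x_A+x_B+x_C)/3, (y_A+y_B+y_C)/3)
= ((26.9+25.2+19)/3, ((-27.1)+27.6+(-11.2))/3)
= (23.7, -3.5667)

(23.7, -3.5667)


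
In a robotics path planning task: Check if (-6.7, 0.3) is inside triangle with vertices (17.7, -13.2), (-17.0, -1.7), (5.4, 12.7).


Cross products: AB x AP = -187.85, BC x BP = -103.52, CA x CP = -465.91
All same sign? yes

Yes, inside


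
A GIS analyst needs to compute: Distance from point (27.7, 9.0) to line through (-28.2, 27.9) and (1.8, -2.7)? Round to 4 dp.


|cross product| = 1143.54
|line direction| = sqrt(1836.36) = 42.8528
Distance = 1143.54/sqrt(1836.36) = 26.6853

26.6853


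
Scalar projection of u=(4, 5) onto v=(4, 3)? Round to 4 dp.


u.v = 31, |v| = sqrt(25) = 5
Scalar projection = u.v / |v| = 31 / sqrt(25) = 6.2

6.2


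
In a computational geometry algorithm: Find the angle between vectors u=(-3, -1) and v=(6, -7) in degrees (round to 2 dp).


u.v = -11, |u| = sqrt(10) = 3.1623, |v| = sqrt(85) = 9.2195
cos(theta) = u.v/(|u||v|) = -11/sqrt(850) = -0.377297
theta = acos(-0.377297) = 112.17 degrees

112.17 degrees


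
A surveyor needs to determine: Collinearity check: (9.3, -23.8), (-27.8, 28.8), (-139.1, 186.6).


Cross product: ((-27.8)-9.3)*(186.6-(-23.8)) - (28.8-(-23.8))*((-139.1)-9.3)
= 0

Yes, collinear


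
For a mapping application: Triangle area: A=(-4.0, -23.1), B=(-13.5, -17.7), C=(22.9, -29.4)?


Area = |x_A(y_B-y_C) + x_B(y_C-y_A) + x_C(y_A-y_B)|/2
= |(-46.8) + 85.05 + (-123.66)|/2
= 85.41/2 = 42.705

42.705


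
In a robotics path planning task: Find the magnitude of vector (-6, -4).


|u| = sqrt((-6)^2 + (-4)^2) = sqrt(52) = 7.2111

7.2111


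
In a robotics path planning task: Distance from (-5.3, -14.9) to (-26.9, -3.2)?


dx=-21.6, dy=11.7
d^2 = (-21.6)^2 + 11.7^2 = 603.45
d = sqrt(603.45) = 24.5652

24.5652


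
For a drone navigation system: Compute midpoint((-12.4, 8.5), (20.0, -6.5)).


M = (((-12.4)+20)/2, (8.5+(-6.5))/2)
= (3.8, 1)

(3.8, 1)


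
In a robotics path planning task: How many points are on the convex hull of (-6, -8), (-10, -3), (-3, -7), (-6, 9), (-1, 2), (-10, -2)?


Convex hull vertices (CCW): (-10, -3), (-6, -8), (-3, -7), (-1, 2), (-6, 9), (-10, -2)
Count = 6

6


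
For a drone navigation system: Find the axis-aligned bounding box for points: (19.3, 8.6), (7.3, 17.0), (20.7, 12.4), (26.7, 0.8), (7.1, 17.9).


x range: [7.1, 26.7]
y range: [0.8, 17.9]
Bounding box: (7.1,0.8) to (26.7,17.9)

(7.1,0.8) to (26.7,17.9)


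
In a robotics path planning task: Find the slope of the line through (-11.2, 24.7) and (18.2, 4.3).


slope = (y2-y1)/(x2-x1) = (4.3-24.7)/(18.2-(-11.2)) = (-20.4)/29.4 = -0.6939

-0.6939


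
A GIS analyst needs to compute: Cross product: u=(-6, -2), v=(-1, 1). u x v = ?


u x v = u_x*v_y - u_y*v_x = (-6)*1 - (-2)*(-1)
= (-6) - 2 = -8

-8


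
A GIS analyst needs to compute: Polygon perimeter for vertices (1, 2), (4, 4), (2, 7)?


Sides: (1, 2)->(4, 4): sqrt(13) = 3.605551, (4, 4)->(2, 7): sqrt(13) = 3.605551, (2, 7)->(1, 2): sqrt(26) = 5.09902
Sum = 12.310122
Perimeter = 12.3101

12.3101


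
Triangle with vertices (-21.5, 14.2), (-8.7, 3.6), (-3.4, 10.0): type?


Side lengths squared: AB^2=276.2, BC^2=69.05, CA^2=345.25
Sorted: [69.05, 276.2, 345.25]
By sides: Scalene, By angles: Right

Scalene, Right


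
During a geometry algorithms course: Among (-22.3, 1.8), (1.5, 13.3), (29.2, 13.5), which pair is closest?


d(P0,P1) = 26.4327, d(P0,P2) = 52.8123, d(P1,P2) = 27.7007
Closest: P0 and P1

Closest pair: (-22.3, 1.8) and (1.5, 13.3), distance = 26.4327


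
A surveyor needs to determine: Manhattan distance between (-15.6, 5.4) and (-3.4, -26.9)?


|(-15.6)-(-3.4)| + |5.4-(-26.9)| = 12.2 + 32.3 = 44.5

44.5


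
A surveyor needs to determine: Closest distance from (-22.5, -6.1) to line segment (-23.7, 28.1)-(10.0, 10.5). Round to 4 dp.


Project P onto AB: t = 0.4444 (clamped to [0,1])
Closest point on segment: (-8.7237, 20.2785)
Distance: 29.7593

29.7593


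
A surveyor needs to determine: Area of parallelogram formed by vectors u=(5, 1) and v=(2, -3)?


|u x v| = |5*(-3) - 1*2|
= |(-15) - 2| = 17

17


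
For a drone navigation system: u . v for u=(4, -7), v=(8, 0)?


u . v = u_x*v_x + u_y*v_y = 4*8 + (-7)*0
= 32 + 0 = 32

32


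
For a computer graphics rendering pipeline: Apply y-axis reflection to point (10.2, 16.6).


Reflection over y-axis: (x,y) -> (-x,y)
(10.2, 16.6) -> (-10.2, 16.6)

(-10.2, 16.6)


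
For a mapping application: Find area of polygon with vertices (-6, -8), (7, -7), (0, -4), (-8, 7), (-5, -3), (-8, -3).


Shoelace sum: ((-6)*(-7) - 7*(-8)) + (7*(-4) - 0*(-7)) + (0*7 - (-8)*(-4)) + ((-8)*(-3) - (-5)*7) + ((-5)*(-3) - (-8)*(-3)) + ((-8)*(-8) - (-6)*(-3))
= 134
Area = |134|/2 = 67

67


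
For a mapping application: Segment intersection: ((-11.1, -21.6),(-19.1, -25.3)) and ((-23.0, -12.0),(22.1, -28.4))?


Cross products: d1=-237.8, d2=-535.87, d3=-120.83, d4=177.24
d1*d2 < 0 and d3*d4 < 0? no

No, they don't intersect


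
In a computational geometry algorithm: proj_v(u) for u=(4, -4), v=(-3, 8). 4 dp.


u.v = -44, |v| = sqrt(73) = 8.544
Scalar projection = u.v / |v| = -44 / sqrt(73) = -5.1498

-5.1498


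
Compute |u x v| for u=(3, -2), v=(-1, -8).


|u x v| = |3*(-8) - (-2)*(-1)|
= |(-24) - 2| = 26

26


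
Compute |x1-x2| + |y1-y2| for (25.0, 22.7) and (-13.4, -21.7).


|25-(-13.4)| + |22.7-(-21.7)| = 38.4 + 44.4 = 82.8

82.8


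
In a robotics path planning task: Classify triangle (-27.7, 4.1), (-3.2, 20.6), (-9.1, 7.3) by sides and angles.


Side lengths squared: AB^2=872.5, BC^2=211.7, CA^2=356.2
Sorted: [211.7, 356.2, 872.5]
By sides: Scalene, By angles: Obtuse

Scalene, Obtuse


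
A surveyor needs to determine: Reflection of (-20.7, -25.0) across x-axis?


Reflection over x-axis: (x,y) -> (x,-y)
(-20.7, -25) -> (-20.7, 25)

(-20.7, 25)


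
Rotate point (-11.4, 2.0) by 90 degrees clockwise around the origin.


90° CW: (x,y) -> (y, -x)
(-11.4,2) -> (2, 11.4)

(2, 11.4)


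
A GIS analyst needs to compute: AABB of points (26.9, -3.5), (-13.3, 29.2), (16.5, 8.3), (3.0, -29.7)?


x range: [-13.3, 26.9]
y range: [-29.7, 29.2]
Bounding box: (-13.3,-29.7) to (26.9,29.2)

(-13.3,-29.7) to (26.9,29.2)


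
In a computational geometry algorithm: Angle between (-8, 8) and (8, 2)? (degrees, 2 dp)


u.v = -48, |u| = sqrt(128) = 11.3137, |v| = sqrt(68) = 8.2462
cos(theta) = u.v/(|u||v|) = -48/sqrt(8704) = -0.514496
theta = acos(-0.514496) = 120.96 degrees

120.96 degrees


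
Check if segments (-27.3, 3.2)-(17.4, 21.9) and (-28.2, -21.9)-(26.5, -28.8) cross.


Cross products: d1=1379.18, d2=2710.5, d3=-1105.14, d4=-2436.46
d1*d2 < 0 and d3*d4 < 0? no

No, they don't intersect


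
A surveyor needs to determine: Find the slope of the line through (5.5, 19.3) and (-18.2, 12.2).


slope = (y2-y1)/(x2-x1) = (12.2-19.3)/((-18.2)-5.5) = (-7.1)/(-23.7) = 0.2996

0.2996


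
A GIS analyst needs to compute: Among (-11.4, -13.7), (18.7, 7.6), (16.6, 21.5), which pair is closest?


d(P0,P1) = 36.8741, d(P0,P2) = 44.9782, d(P1,P2) = 14.0577
Closest: P1 and P2

Closest pair: (18.7, 7.6) and (16.6, 21.5), distance = 14.0577


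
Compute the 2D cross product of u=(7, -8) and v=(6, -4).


u x v = u_x*v_y - u_y*v_x = 7*(-4) - (-8)*6
= (-28) - (-48) = 20

20


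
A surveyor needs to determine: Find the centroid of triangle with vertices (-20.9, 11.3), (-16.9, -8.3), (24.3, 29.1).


Centroid = ((x_A+x_B+x_C)/3, (y_A+y_B+y_C)/3)
= (((-20.9)+(-16.9)+24.3)/3, (11.3+(-8.3)+29.1)/3)
= (-4.5, 10.7)

(-4.5, 10.7)


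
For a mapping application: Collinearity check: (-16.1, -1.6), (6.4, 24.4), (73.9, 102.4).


Cross product: (6.4-(-16.1))*(102.4-(-1.6)) - (24.4-(-1.6))*(73.9-(-16.1))
= 0

Yes, collinear


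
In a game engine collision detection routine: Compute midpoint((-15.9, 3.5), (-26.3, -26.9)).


M = (((-15.9)+(-26.3))/2, (3.5+(-26.9))/2)
= (-21.1, -11.7)

(-21.1, -11.7)


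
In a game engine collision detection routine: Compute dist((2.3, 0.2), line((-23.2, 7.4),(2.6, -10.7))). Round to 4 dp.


|cross product| = 275.79
|line direction| = sqrt(993.25) = 31.5159
Distance = 275.79/sqrt(993.25) = 8.7508

8.7508


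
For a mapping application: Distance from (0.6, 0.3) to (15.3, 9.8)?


dx=14.7, dy=9.5
d^2 = 14.7^2 + 9.5^2 = 306.34
d = sqrt(306.34) = 17.5026

17.5026


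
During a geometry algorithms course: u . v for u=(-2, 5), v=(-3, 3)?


u . v = u_x*v_x + u_y*v_y = (-2)*(-3) + 5*3
= 6 + 15 = 21

21


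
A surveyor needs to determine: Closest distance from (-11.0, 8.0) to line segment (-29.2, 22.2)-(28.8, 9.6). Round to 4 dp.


Project P onto AB: t = 0.3504 (clamped to [0,1])
Closest point on segment: (-8.8744, 17.7844)
Distance: 10.0127

10.0127


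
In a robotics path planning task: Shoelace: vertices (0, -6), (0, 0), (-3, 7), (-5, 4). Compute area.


Shoelace sum: (0*0 - 0*(-6)) + (0*7 - (-3)*0) + ((-3)*4 - (-5)*7) + ((-5)*(-6) - 0*4)
= 53
Area = |53|/2 = 26.5

26.5


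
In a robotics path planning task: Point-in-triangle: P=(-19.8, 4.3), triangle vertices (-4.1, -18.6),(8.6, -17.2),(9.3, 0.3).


Cross products: AB x AP = 312.81, BC x BP = 512.05, CA x CP = -603.59
All same sign? no

No, outside


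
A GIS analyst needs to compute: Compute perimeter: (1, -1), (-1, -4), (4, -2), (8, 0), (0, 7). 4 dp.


Sides: (1, -1)->(-1, -4): sqrt(13) = 3.605551, (-1, -4)->(4, -2): sqrt(29) = 5.385165, (4, -2)->(8, 0): sqrt(20) = 4.472136, (8, 0)->(0, 7): sqrt(113) = 10.630146, (0, 7)->(1, -1): sqrt(65) = 8.062258
Sum = 32.155256
Perimeter = 32.1553

32.1553


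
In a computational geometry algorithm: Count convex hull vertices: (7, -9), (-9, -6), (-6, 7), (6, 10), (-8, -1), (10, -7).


Convex hull vertices (CCW): (-9, -6), (7, -9), (10, -7), (6, 10), (-6, 7), (-8, -1)
Count = 6

6


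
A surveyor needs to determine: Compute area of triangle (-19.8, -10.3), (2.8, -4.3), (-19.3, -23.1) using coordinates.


Area = |x_A(y_B-y_C) + x_B(y_C-y_A) + x_C(y_A-y_B)|/2
= |(-372.24) + (-35.84) + 115.8|/2
= 292.28/2 = 146.14

146.14


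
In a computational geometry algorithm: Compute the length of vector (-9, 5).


|u| = sqrt((-9)^2 + 5^2) = sqrt(106) = 10.2956

10.2956


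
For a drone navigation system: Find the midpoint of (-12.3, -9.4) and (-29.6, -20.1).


M = (((-12.3)+(-29.6))/2, ((-9.4)+(-20.1))/2)
= (-20.95, -14.75)

(-20.95, -14.75)


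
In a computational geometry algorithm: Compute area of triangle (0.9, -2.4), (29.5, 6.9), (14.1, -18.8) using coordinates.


Area = |x_A(y_B-y_C) + x_B(y_C-y_A) + x_C(y_A-y_B)|/2
= |23.13 + (-483.8) + (-131.13)|/2
= 591.8/2 = 295.9

295.9


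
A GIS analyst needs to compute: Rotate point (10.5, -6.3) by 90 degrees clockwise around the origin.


90° CW: (x,y) -> (y, -x)
(10.5,-6.3) -> (-6.3, -10.5)

(-6.3, -10.5)


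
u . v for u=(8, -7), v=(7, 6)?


u . v = u_x*v_x + u_y*v_y = 8*7 + (-7)*6
= 56 + (-42) = 14

14


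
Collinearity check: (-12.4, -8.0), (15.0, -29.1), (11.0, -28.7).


Cross product: (15-(-12.4))*((-28.7)-(-8)) - ((-29.1)-(-8))*(11-(-12.4))
= -73.44

No, not collinear


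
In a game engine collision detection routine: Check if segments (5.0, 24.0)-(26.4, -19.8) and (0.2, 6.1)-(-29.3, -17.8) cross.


Cross products: d1=-413.33, d2=1390.23, d3=-593.3, d4=-2396.86
d1*d2 < 0 and d3*d4 < 0? no

No, they don't intersect


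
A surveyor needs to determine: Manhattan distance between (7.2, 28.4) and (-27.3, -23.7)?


|7.2-(-27.3)| + |28.4-(-23.7)| = 34.5 + 52.1 = 86.6

86.6


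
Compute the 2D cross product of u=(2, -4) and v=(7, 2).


u x v = u_x*v_y - u_y*v_x = 2*2 - (-4)*7
= 4 - (-28) = 32

32


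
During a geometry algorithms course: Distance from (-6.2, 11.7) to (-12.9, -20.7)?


dx=-6.7, dy=-32.4
d^2 = (-6.7)^2 + (-32.4)^2 = 1094.65
d = sqrt(1094.65) = 33.0855

33.0855


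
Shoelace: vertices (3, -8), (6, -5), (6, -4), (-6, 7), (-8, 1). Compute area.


Shoelace sum: (3*(-5) - 6*(-8)) + (6*(-4) - 6*(-5)) + (6*7 - (-6)*(-4)) + ((-6)*1 - (-8)*7) + ((-8)*(-8) - 3*1)
= 168
Area = |168|/2 = 84

84


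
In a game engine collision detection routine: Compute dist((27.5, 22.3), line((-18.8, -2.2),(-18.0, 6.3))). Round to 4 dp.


|cross product| = 373.95
|line direction| = sqrt(72.89) = 8.5376
Distance = 373.95/sqrt(72.89) = 43.8005

43.8005


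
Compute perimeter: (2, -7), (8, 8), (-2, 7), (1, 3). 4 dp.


Sides: (2, -7)->(8, 8): sqrt(261) = 16.155494, (8, 8)->(-2, 7): sqrt(101) = 10.049876, (-2, 7)->(1, 3): sqrt(25) = 5, (1, 3)->(2, -7): sqrt(101) = 10.049876
Sum = 41.255246
Perimeter = 41.2552

41.2552


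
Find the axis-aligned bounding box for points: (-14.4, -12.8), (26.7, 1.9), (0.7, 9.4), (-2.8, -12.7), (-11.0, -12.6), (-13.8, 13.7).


x range: [-14.4, 26.7]
y range: [-12.8, 13.7]
Bounding box: (-14.4,-12.8) to (26.7,13.7)

(-14.4,-12.8) to (26.7,13.7)


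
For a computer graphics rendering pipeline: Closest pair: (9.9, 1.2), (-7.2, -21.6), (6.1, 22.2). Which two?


d(P0,P1) = 28.5, d(P0,P2) = 21.341, d(P1,P2) = 45.7748
Closest: P0 and P2

Closest pair: (9.9, 1.2) and (6.1, 22.2), distance = 21.341


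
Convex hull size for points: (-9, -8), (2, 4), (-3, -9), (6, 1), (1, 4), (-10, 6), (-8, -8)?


Convex hull vertices (CCW): (-10, 6), (-9, -8), (-3, -9), (6, 1), (2, 4)
Count = 5

5


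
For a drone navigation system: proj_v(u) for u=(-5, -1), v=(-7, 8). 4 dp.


u.v = 27, |v| = sqrt(113) = 10.6301
Scalar projection = u.v / |v| = 27 / sqrt(113) = 2.5399

2.5399


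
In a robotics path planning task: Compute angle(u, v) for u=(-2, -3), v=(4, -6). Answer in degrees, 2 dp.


u.v = 10, |u| = sqrt(13) = 3.6056, |v| = sqrt(52) = 7.2111
cos(theta) = u.v/(|u||v|) = 10/sqrt(676) = 0.384615
theta = acos(0.384615) = 67.38 degrees

67.38 degrees


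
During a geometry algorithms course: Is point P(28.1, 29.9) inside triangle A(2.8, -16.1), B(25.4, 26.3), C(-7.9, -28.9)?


Cross products: AB x AP = -33.12, BC x BP = 29.16, CA x CP = 168.36
All same sign? no

No, outside


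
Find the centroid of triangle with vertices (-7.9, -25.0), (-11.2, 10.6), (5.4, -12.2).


Centroid = ((x_A+x_B+x_C)/3, (y_A+y_B+y_C)/3)
= (((-7.9)+(-11.2)+5.4)/3, ((-25)+10.6+(-12.2))/3)
= (-4.5667, -8.8667)

(-4.5667, -8.8667)


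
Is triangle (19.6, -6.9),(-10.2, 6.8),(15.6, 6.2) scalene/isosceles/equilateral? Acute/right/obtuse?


Side lengths squared: AB^2=1075.73, BC^2=666, CA^2=187.61
Sorted: [187.61, 666, 1075.73]
By sides: Scalene, By angles: Obtuse

Scalene, Obtuse


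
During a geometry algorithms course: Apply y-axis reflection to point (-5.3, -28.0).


Reflection over y-axis: (x,y) -> (-x,y)
(-5.3, -28) -> (5.3, -28)

(5.3, -28)


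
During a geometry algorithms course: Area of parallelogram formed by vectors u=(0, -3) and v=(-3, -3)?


|u x v| = |0*(-3) - (-3)*(-3)|
= |0 - 9| = 9

9


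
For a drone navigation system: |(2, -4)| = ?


|u| = sqrt(2^2 + (-4)^2) = sqrt(20) = 4.4721

4.4721


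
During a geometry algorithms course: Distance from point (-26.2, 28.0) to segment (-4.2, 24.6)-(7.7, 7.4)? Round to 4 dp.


Project P onto AB: t = 0 (clamped to [0,1])
Closest point on segment: (-4.2, 24.6)
Distance: 22.2612

22.2612


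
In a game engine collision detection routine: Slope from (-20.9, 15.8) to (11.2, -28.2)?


slope = (y2-y1)/(x2-x1) = ((-28.2)-15.8)/(11.2-(-20.9)) = (-44)/32.1 = -1.3707

-1.3707


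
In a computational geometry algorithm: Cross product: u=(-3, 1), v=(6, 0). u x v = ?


u x v = u_x*v_y - u_y*v_x = (-3)*0 - 1*6
= 0 - 6 = -6

-6


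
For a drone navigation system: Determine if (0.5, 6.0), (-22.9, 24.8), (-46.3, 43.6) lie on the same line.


Cross product: ((-22.9)-0.5)*(43.6-6) - (24.8-6)*((-46.3)-0.5)
= 0

Yes, collinear


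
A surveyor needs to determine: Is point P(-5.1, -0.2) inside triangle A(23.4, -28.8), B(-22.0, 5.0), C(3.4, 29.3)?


Cross products: AB x AP = -335.14, BC x BP = -542.75, CA x CP = -1083.85
All same sign? yes

Yes, inside


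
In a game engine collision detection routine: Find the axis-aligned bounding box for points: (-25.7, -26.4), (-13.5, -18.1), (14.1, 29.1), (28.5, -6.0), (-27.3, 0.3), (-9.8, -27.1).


x range: [-27.3, 28.5]
y range: [-27.1, 29.1]
Bounding box: (-27.3,-27.1) to (28.5,29.1)

(-27.3,-27.1) to (28.5,29.1)


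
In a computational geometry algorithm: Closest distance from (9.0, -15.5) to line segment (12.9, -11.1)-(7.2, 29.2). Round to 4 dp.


Project P onto AB: t = 0 (clamped to [0,1])
Closest point on segment: (12.9, -11.1)
Distance: 5.8796

5.8796


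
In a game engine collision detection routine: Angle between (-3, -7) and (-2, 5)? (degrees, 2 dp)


u.v = -29, |u| = sqrt(58) = 7.6158, |v| = sqrt(29) = 5.3852
cos(theta) = u.v/(|u||v|) = -29/sqrt(1682) = -0.707107
theta = acos(-0.707107) = 135 degrees

135 degrees


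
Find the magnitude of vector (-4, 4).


|u| = sqrt((-4)^2 + 4^2) = sqrt(32) = 5.6569

5.6569


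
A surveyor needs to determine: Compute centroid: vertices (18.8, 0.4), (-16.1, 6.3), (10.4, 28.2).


Centroid = ((x_A+x_B+x_C)/3, (y_A+y_B+y_C)/3)
= ((18.8+(-16.1)+10.4)/3, (0.4+6.3+28.2)/3)
= (4.3667, 11.6333)

(4.3667, 11.6333)


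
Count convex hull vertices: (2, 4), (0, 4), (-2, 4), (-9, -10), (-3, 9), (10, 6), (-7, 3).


Convex hull vertices (CCW): (-9, -10), (10, 6), (-3, 9), (-7, 3)
Count = 4

4


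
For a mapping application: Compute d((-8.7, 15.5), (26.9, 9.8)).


dx=35.6, dy=-5.7
d^2 = 35.6^2 + (-5.7)^2 = 1299.85
d = sqrt(1299.85) = 36.0534

36.0534


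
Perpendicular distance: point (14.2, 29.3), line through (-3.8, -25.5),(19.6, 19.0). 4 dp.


|cross product| = 481.32
|line direction| = sqrt(2527.81) = 50.2773
Distance = 481.32/sqrt(2527.81) = 9.5733

9.5733


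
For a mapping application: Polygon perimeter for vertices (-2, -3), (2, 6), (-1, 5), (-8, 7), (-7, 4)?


Sides: (-2, -3)->(2, 6): sqrt(97) = 9.848858, (2, 6)->(-1, 5): sqrt(10) = 3.162278, (-1, 5)->(-8, 7): sqrt(53) = 7.28011, (-8, 7)->(-7, 4): sqrt(10) = 3.162278, (-7, 4)->(-2, -3): sqrt(74) = 8.602325
Sum = 32.055849
Perimeter = 32.0558

32.0558


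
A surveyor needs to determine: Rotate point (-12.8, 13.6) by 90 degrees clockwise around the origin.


90° CW: (x,y) -> (y, -x)
(-12.8,13.6) -> (13.6, 12.8)

(13.6, 12.8)


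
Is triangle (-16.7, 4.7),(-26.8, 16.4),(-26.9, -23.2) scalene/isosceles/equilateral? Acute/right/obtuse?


Side lengths squared: AB^2=238.9, BC^2=1568.17, CA^2=882.45
Sorted: [238.9, 882.45, 1568.17]
By sides: Scalene, By angles: Obtuse

Scalene, Obtuse


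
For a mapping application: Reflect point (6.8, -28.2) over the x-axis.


Reflection over x-axis: (x,y) -> (x,-y)
(6.8, -28.2) -> (6.8, 28.2)

(6.8, 28.2)


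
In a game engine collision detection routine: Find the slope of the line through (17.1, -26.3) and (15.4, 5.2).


slope = (y2-y1)/(x2-x1) = (5.2-(-26.3))/(15.4-17.1) = 31.5/(-1.7) = -18.5294

-18.5294


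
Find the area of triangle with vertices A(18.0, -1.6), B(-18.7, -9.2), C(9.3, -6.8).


Area = |x_A(y_B-y_C) + x_B(y_C-y_A) + x_C(y_A-y_B)|/2
= |(-43.2) + 97.24 + 70.68|/2
= 124.72/2 = 62.36

62.36


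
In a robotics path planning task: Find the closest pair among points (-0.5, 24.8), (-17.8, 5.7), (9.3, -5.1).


d(P0,P1) = 25.7701, d(P0,P2) = 31.4651, d(P1,P2) = 29.1728
Closest: P0 and P1

Closest pair: (-0.5, 24.8) and (-17.8, 5.7), distance = 25.7701


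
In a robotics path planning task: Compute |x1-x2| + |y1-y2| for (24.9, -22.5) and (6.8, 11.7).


|24.9-6.8| + |(-22.5)-11.7| = 18.1 + 34.2 = 52.3

52.3


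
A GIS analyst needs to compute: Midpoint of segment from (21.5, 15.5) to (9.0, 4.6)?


M = ((21.5+9)/2, (15.5+4.6)/2)
= (15.25, 10.05)

(15.25, 10.05)


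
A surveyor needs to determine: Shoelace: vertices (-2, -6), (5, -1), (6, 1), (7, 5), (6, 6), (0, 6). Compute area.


Shoelace sum: ((-2)*(-1) - 5*(-6)) + (5*1 - 6*(-1)) + (6*5 - 7*1) + (7*6 - 6*5) + (6*6 - 0*6) + (0*(-6) - (-2)*6)
= 126
Area = |126|/2 = 63

63


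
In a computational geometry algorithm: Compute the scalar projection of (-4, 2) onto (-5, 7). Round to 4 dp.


u.v = 34, |v| = sqrt(74) = 8.6023
Scalar projection = u.v / |v| = 34 / sqrt(74) = 3.9524

3.9524


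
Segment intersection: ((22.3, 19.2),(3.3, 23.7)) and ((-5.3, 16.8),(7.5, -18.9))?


Cross products: d1=1016.04, d2=395.34, d3=169.8, d4=790.5
d1*d2 < 0 and d3*d4 < 0? no

No, they don't intersect


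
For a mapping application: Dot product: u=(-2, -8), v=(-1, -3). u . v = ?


u . v = u_x*v_x + u_y*v_y = (-2)*(-1) + (-8)*(-3)
= 2 + 24 = 26

26


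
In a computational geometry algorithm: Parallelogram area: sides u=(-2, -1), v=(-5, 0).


|u x v| = |(-2)*0 - (-1)*(-5)|
= |0 - 5| = 5

5


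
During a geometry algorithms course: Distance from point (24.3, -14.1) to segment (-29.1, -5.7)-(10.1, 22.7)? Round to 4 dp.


Project P onto AB: t = 0.7915 (clamped to [0,1])
Closest point on segment: (1.9281, 16.7795)
Distance: 38.132

38.132


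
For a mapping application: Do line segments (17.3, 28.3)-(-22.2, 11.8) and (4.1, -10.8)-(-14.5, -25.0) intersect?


Cross products: d1=-539.82, d2=-793.82, d3=1326.65, d4=1580.65
d1*d2 < 0 and d3*d4 < 0? no

No, they don't intersect


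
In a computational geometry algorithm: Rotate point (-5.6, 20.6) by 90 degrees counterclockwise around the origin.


90° CCW: (x,y) -> (-y, x)
(-5.6,20.6) -> (-20.6, -5.6)

(-20.6, -5.6)


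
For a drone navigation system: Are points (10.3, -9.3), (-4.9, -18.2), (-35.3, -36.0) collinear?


Cross product: ((-4.9)-10.3)*((-36)-(-9.3)) - ((-18.2)-(-9.3))*((-35.3)-10.3)
= 0

Yes, collinear


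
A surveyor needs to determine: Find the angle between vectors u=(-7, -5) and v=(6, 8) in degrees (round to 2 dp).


u.v = -82, |u| = sqrt(74) = 8.6023, |v| = sqrt(100) = 10
cos(theta) = u.v/(|u||v|) = -82/sqrt(7400) = -0.953231
theta = acos(-0.953231) = 162.41 degrees

162.41 degrees


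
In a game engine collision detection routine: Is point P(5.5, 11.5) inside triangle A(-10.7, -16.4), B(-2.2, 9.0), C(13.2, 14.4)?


Cross products: AB x AP = -174.33, BC x BP = -3.08, CA x CP = -167.85
All same sign? yes

Yes, inside


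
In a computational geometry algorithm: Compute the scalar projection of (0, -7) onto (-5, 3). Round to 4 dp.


u.v = -21, |v| = sqrt(34) = 5.831
Scalar projection = u.v / |v| = -21 / sqrt(34) = -3.6015

-3.6015


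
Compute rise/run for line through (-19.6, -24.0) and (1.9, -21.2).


slope = (y2-y1)/(x2-x1) = ((-21.2)-(-24))/(1.9-(-19.6)) = 2.8/21.5 = 0.1302

0.1302


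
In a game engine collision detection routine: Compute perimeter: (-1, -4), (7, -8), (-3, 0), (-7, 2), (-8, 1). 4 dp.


Sides: (-1, -4)->(7, -8): sqrt(80) = 8.944272, (7, -8)->(-3, 0): sqrt(164) = 12.806248, (-3, 0)->(-7, 2): sqrt(20) = 4.472136, (-7, 2)->(-8, 1): sqrt(2) = 1.414214, (-8, 1)->(-1, -4): sqrt(74) = 8.602325
Sum = 36.239195
Perimeter = 36.2392

36.2392


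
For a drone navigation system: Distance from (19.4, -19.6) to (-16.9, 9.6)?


dx=-36.3, dy=29.2
d^2 = (-36.3)^2 + 29.2^2 = 2170.33
d = sqrt(2170.33) = 46.5868

46.5868


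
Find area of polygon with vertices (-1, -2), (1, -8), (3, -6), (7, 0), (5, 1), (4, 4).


Shoelace sum: ((-1)*(-8) - 1*(-2)) + (1*(-6) - 3*(-8)) + (3*0 - 7*(-6)) + (7*1 - 5*0) + (5*4 - 4*1) + (4*(-2) - (-1)*4)
= 89
Area = |89|/2 = 44.5

44.5


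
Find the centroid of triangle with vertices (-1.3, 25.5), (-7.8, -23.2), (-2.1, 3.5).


Centroid = ((x_A+x_B+x_C)/3, (y_A+y_B+y_C)/3)
= (((-1.3)+(-7.8)+(-2.1))/3, (25.5+(-23.2)+3.5)/3)
= (-3.7333, 1.9333)

(-3.7333, 1.9333)


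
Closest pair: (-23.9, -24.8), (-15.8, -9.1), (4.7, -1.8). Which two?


d(P0,P1) = 17.6664, d(P0,P2) = 36.701, d(P1,P2) = 21.761
Closest: P0 and P1

Closest pair: (-23.9, -24.8) and (-15.8, -9.1), distance = 17.6664


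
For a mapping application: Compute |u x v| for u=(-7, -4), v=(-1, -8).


|u x v| = |(-7)*(-8) - (-4)*(-1)|
= |56 - 4| = 52

52


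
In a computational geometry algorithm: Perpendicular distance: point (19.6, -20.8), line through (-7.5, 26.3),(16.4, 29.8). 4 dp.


|cross product| = 1220.54
|line direction| = sqrt(583.46) = 24.1549
Distance = 1220.54/sqrt(583.46) = 50.5297

50.5297
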